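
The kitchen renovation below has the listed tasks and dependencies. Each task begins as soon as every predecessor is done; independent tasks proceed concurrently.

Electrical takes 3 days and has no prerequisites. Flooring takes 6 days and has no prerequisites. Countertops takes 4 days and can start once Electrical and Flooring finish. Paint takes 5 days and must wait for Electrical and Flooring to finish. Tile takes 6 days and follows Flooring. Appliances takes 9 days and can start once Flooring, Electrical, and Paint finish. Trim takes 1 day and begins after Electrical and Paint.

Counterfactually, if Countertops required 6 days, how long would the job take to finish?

Actual critical path: Flooring→Paint→Appliances = 6+5+9 = 20 ⇒ 20 days.
Countertops has 10 days of float (longest path through it is 10).
No other chain overtakes it, so the finish is 20 days.

20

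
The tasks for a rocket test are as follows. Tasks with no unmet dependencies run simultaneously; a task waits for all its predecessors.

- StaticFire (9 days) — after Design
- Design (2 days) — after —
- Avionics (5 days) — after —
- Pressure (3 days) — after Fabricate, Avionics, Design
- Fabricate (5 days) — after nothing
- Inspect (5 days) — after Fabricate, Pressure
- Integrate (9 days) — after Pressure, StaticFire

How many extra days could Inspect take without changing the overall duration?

The longest chain is Design→StaticFire→Integrate = 2+9+9 = 20; overall finish 20 days.
The longest chain containing Inspect totals 13 days.
So Inspect can slip 20 − 13 = 7 days.

7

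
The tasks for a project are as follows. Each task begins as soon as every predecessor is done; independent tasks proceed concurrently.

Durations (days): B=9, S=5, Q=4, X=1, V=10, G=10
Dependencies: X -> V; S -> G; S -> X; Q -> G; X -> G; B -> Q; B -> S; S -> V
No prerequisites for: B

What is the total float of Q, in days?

2

B→S→X→V = 9+5+1+10 = 25 sets the makespan at 25 days.
Longest path through Q: 23 days (earliest finish 13, latest finish 15).
Float = 25 − 23 = 2.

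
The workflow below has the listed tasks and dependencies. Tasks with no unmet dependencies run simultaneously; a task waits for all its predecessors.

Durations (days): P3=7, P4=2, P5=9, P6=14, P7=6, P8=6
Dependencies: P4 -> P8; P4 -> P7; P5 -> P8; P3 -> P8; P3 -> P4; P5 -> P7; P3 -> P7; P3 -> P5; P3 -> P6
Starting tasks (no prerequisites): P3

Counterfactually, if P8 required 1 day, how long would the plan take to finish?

Actual critical path: P3→P5→P8 = 7+9+6 = 22 ⇒ 22 days.
Since P8 is critical, the -5 change carries straight to that chain (now 17 days).
The binding chain switches to P3→P5→P7 = 7+9+6 = 22; finish 22 days.

22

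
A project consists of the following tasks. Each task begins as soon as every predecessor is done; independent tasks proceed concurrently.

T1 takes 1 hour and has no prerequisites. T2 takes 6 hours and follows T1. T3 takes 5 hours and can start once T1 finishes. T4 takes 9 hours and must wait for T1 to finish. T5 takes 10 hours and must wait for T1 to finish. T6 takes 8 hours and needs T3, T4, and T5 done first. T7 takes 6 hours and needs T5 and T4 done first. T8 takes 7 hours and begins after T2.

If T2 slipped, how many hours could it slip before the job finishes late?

T1→T5→T6 = 1+10+8 = 19 sets the makespan at 19 hours.
Longest path through T2: 14 hours (earliest finish 7, latest finish 12).
Float = 19 − 14 = 5.

5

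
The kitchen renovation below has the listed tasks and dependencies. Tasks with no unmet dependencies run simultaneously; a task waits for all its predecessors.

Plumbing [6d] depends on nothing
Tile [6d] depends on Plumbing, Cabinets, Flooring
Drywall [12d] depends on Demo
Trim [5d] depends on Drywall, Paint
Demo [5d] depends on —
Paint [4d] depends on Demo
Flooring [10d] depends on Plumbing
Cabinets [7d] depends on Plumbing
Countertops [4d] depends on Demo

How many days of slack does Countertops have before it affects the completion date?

Demo→Drywall→Trim = 5+12+5 = 22 sets the makespan at 22 days.
Longest path through Countertops: 9 days (earliest finish 9, latest finish 22).
Slack of Countertops = 18 − 5 = 13 days.

13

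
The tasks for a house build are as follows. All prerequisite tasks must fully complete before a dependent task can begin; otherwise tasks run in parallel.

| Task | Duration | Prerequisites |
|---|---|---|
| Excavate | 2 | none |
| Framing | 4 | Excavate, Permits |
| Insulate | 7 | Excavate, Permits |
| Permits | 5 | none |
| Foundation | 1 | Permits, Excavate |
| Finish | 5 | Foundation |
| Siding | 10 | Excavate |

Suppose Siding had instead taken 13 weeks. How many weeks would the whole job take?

15

Baseline: Excavate→Siding = 2+10 = 12 → 12 weeks.
Since Siding is critical, the +3 change carries straight to that chain (now 15 weeks).
No other chain overtakes it, so the finish is 15 weeks.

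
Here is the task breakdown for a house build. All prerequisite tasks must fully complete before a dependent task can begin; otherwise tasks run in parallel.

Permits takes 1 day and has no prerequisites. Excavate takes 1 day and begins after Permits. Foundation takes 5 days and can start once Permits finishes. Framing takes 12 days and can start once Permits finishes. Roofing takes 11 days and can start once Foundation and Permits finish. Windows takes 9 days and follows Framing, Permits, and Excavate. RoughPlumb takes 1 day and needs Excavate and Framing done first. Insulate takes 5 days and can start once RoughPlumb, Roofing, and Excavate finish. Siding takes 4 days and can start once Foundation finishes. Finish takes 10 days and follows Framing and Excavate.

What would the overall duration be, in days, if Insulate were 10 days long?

27

Actual critical path: Permits→Framing→Finish = 1+12+10 = 23 ⇒ 23 days.
Insulate is off the critical path — its longest chain is 22 days, giving 1 of slack.
The binding chain switches to Permits→Foundation→Roofing→Insulate = 1+5+11+10 = 27; finish 27 days.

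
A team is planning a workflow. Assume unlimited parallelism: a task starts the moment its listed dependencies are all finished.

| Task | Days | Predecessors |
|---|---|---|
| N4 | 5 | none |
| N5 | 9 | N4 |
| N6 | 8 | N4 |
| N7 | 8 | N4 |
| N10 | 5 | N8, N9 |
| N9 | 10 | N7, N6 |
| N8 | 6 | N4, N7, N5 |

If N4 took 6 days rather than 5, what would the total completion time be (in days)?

29

Actual critical path: N4→N6→N9→N10 = 5+8+10+5 = 28 ⇒ 28 days.
N4 is on the critical path; changing it to 6 makes that path 29 days.
No other chain overtakes it, so the finish is 29 days.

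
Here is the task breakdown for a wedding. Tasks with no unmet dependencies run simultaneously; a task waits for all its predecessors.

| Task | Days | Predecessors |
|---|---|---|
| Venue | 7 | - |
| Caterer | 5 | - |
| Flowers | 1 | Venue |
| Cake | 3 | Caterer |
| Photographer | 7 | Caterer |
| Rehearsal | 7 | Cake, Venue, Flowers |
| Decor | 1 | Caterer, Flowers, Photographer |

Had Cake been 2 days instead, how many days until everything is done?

15

Actual critical path: Caterer→Cake→Rehearsal = 5+3+7 = 15 ⇒ 15 days.
Cake lies on that path, so at 2 days the path becomes 14 days.
The binding chain switches to Venue→Flowers→Rehearsal = 7+1+7 = 15; finish 15 days.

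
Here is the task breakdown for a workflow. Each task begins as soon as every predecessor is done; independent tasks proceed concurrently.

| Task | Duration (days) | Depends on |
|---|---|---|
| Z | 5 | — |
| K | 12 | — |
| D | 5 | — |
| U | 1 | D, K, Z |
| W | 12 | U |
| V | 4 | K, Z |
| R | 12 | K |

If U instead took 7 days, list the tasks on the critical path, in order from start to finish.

K, U, W

The binding path is K→U→W = 12+1+12 = 25; finish at 25 days.
U lies on that path, so at 7 days the path becomes 31 days.
That remains the longest chain; total 31 days.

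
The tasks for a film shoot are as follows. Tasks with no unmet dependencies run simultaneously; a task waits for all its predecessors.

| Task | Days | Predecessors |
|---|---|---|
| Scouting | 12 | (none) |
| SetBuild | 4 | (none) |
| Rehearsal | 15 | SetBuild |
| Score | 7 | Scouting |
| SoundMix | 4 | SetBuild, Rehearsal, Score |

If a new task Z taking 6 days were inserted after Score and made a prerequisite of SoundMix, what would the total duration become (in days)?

29

Originally the job takes 23 days.
With Z inserted, SoundMix now waits for max(SetBuild, Rehearsal, Score, Z).
New critical path: Scouting→Score→Z→SoundMix = 12+7+6+4 = 29 ⇒ 29 days.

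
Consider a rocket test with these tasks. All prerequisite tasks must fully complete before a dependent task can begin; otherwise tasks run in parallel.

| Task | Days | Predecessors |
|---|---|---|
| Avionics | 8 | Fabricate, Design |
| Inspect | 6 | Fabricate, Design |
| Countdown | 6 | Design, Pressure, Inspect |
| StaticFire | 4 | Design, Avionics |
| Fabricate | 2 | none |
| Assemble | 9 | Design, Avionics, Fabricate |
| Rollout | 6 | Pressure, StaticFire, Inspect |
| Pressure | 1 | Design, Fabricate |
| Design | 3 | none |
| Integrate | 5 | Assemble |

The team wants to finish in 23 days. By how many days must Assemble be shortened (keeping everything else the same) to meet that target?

2

Current finish: 25 days; target: 23.
Assemble is on every critical path, so each day cut from Assemble cuts the finish by one (this holds down to a finish of 21).
Need 25 − 23 = 2 days off Assemble → Assemble becomes 7 days, finish becomes 23.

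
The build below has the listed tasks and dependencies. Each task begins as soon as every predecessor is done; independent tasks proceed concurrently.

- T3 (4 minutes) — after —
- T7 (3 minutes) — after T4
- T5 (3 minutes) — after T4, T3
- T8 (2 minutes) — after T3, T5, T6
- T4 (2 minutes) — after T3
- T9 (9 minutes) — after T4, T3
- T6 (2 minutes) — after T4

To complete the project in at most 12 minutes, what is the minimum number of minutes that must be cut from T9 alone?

3

Current finish: 15 minutes; target: 12.
T9 is on every critical path, so each minute cut from T9 cuts the finish by one (this holds down to a finish of 11).
Need 15 − 12 = 3 minutes off T9 → T9 becomes 6 minutes, finish becomes 12.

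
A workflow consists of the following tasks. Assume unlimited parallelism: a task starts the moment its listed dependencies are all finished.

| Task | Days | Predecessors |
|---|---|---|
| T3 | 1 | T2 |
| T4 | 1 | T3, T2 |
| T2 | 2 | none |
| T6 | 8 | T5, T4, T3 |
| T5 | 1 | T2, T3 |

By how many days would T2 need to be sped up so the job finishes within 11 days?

1

Current finish: 12 days; target: 11.
T2 is on every critical path, so each day cut from T2 cuts the finish by one (this holds down to a finish of 11).
Need 12 − 11 = 1 day off T2 → T2 becomes 1 day, finish becomes 11.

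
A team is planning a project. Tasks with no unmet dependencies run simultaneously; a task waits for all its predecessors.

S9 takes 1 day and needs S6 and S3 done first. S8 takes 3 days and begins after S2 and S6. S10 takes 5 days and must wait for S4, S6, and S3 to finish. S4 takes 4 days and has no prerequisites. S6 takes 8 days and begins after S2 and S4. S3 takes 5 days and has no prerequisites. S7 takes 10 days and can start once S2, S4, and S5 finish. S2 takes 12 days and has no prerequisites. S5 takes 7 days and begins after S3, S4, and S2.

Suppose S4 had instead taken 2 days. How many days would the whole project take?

29

Critical path before the change: S2→S5→S7 = 12+7+10 = 29 giving 29 days.
S4 is off the critical path — its longest chain is 21 days, giving 8 of slack.
The critical path is still S2→S5→S7; finish is now 29 days.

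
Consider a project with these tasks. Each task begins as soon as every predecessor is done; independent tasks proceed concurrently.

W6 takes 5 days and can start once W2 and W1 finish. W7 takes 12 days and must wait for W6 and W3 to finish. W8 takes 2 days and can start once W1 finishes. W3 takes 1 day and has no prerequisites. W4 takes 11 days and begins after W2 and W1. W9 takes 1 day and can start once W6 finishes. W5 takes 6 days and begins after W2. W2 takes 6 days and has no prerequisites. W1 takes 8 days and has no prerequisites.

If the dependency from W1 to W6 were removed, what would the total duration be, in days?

Original critical path: W1→W6→W7 = 8+5+12 = 25 ⇒ 25 days.
Without W1→W6, W6's earliest start moves from 8 to 6.
The longest chain is now W2→W6→W7 = 6+5+12 = 23, so the project takes 23 days.

23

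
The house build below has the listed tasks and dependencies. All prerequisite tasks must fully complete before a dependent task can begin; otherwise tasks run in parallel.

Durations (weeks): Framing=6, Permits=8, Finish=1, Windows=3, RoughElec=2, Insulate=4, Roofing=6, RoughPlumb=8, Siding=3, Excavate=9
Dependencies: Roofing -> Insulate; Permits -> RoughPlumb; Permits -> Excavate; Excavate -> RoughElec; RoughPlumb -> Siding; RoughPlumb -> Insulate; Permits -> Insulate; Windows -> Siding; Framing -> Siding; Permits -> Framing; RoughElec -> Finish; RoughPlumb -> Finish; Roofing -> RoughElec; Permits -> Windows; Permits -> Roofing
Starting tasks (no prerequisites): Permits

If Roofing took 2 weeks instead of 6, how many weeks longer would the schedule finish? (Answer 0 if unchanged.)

0

The binding path is Permits→Excavate→RoughElec→Finish = 8+9+2+1 = 20; finish at 20 weeks.
Roofing is off the critical path — its longest chain is 18 weeks, giving 2 of slack.
The critical path is still Permits→Excavate→RoughElec→Finish; finish is now 20 weeks.
Change in finish: 20 − 20 = +0 weeks.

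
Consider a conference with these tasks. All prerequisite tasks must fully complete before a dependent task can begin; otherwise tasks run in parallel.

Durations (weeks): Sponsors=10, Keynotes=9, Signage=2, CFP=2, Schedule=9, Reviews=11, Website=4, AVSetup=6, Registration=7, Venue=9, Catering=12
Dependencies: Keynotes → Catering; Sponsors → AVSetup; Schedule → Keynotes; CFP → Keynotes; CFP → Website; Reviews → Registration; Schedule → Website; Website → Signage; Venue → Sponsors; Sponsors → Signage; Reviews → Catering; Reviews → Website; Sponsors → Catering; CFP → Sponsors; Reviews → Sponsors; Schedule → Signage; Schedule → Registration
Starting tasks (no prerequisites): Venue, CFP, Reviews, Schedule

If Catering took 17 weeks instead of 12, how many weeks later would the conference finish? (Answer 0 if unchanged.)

5

Critical path before the change: Reviews→Sponsors→Catering = 11+10+12 = 33 giving 33 weeks.
Catering is on the critical path; changing it to 17 makes that path 38 weeks.
No other chain overtakes it, so the finish is 38 weeks.
Change in finish: 38 − 33 = +5 weeks.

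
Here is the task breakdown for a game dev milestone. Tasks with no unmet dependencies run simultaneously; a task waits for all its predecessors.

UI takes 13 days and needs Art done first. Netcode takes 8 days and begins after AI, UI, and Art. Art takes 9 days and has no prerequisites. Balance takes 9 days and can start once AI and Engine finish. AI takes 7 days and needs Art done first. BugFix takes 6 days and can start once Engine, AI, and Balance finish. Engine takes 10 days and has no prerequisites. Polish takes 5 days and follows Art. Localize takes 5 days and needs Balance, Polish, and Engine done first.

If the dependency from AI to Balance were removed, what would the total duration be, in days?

30

With the dependency in place, Art→AI→Balance→BugFix = 9+7+9+6 = 31 sets the finish at 31 days.
Without AI→Balance, Balance's earliest start moves from 16 to 10.
New critical path: Art→UI→Netcode = 9+13+8 = 30 ⇒ 30 days.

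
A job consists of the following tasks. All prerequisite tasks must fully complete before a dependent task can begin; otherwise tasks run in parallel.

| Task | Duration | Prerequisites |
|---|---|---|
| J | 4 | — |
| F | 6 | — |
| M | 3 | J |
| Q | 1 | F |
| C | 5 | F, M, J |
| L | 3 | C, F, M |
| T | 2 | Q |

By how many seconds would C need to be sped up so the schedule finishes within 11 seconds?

Current finish: 15 seconds; target: 11.
C is on every critical path, so each second cut from C cuts the finish by one (this holds down to a finish of 11).
Need 15 − 11 = 4 seconds off C → C becomes 1 second, finish becomes 11.

4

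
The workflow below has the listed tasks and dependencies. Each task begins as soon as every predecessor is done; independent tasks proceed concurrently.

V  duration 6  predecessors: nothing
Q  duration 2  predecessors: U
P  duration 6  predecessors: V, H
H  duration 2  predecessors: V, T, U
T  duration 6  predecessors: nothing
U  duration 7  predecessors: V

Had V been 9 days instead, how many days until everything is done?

24

Actual critical path: V→U→H→P = 6+7+2+6 = 21 ⇒ 21 days.
V is on the critical path; changing it to 9 makes that path 24 days.
That remains the longest chain; total 24 days.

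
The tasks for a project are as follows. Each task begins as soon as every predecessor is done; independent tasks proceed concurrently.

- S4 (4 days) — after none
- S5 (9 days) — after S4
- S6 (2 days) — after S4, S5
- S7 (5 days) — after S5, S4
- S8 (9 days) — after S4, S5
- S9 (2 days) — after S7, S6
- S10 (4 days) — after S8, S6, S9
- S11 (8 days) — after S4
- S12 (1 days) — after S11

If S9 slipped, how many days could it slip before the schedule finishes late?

The longest chain is S4→S5→S8→S10 = 4+9+9+4 = 26; overall finish 26 days.
The longest chain containing S9 totals 24 days.
So S9 can slip 22 − 20 = 2 days.

2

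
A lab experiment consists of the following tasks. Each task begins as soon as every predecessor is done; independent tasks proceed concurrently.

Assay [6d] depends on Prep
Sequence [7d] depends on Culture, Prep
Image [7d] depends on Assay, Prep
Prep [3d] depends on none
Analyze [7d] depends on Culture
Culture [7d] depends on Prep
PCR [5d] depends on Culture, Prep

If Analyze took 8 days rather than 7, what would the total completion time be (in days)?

18

Actual critical path: Prep→Culture→Analyze = 3+7+7 = 17 ⇒ 17 days.
Analyze is on the critical path; changing it to 8 makes that path 18 days.
No other chain overtakes it, so the finish is 18 days.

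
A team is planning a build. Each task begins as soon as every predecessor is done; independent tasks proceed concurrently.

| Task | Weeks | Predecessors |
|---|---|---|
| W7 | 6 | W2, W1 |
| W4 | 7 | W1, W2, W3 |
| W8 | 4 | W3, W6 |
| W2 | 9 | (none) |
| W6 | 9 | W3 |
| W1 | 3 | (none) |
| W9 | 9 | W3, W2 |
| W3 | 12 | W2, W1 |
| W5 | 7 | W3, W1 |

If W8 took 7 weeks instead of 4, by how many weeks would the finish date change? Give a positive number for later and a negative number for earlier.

Actual critical path: W2→W3→W6→W8 = 9+12+9+4 = 34 ⇒ 34 weeks.
W8 is on the critical path; changing it to 7 makes that path 37 weeks.
The critical path is still W2→W3→W6→W8; finish is now 37 weeks.
Change in finish: 37 − 34 = +3 weeks.

3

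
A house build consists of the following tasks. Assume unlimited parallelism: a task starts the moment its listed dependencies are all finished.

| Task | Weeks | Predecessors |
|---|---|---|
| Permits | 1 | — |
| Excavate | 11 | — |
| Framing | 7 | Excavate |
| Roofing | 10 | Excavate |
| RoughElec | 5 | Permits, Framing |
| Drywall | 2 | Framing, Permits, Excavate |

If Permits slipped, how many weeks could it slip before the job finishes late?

17

The longest chain is Excavate→Framing→RoughElec = 11+7+5 = 23; overall finish 23 weeks.
The longest chain containing Permits totals 6 weeks.
So Permits can slip 18 − 1 = 17 weeks.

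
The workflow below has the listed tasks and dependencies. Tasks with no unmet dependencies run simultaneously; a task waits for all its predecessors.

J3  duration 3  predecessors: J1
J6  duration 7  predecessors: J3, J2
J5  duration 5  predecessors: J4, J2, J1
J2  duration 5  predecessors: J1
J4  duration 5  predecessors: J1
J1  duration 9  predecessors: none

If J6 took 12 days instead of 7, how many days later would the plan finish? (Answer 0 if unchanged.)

Critical path before the change: J1→J2→J6 = 9+5+7 = 21 giving 21 days.
J6 lies on that path, so at 12 days the path becomes 26 days.
The critical path is still J1→J2→J6; finish is now 26 days.
Change in finish: 26 − 21 = +5 days.

5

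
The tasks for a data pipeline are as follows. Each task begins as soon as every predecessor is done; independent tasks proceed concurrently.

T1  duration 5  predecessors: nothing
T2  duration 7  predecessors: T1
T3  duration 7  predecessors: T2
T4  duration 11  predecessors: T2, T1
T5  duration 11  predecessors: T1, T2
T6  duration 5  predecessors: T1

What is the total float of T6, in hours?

T1→T2→T4 = 5+7+11 = 23 sets the makespan at 23 hours.
T6 finishes as early as 10 and must finish by 23.
Slack of T6 = 18 − 5 = 13 hours.

13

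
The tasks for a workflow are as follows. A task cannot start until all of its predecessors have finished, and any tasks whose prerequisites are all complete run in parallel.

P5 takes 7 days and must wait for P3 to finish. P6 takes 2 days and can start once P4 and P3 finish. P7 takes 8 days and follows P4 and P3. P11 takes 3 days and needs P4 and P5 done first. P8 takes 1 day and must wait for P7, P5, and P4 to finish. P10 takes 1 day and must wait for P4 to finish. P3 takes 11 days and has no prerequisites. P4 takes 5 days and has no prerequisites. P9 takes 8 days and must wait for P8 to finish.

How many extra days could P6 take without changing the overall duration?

15

Critical path: P3→P7→P8→P9 = 11+8+1+8 = 28, so the finish is 28 days.
The longest chain containing P6 totals 13 days.
Float = 28 − 13 = 15.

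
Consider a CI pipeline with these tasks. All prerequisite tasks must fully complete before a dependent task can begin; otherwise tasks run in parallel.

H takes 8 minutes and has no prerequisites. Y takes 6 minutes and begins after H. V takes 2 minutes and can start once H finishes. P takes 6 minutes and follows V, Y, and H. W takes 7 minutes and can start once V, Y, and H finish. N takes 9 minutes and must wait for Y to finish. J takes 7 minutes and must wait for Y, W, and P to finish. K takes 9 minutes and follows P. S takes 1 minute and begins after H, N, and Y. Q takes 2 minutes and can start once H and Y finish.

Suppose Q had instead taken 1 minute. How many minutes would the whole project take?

Critical path before the change: H→Y→P→K = 8+6+6+9 = 29 giving 29 minutes.
Q has 13 minutes of float (longest path through it is 16).
The critical path is still H→Y→P→K; finish is now 29 minutes.

29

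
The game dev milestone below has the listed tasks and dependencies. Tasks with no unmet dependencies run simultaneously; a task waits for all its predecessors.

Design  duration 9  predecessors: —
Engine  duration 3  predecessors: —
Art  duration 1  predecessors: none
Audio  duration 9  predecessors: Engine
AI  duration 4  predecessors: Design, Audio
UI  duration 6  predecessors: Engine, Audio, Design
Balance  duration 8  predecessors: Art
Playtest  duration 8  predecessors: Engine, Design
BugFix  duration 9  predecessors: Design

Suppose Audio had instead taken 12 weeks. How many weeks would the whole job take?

21

Actual critical path: Engine→Audio→UI = 3+9+6 = 18 ⇒ 18 weeks.
Since Audio is critical, the +3 change carries straight to that chain (now 21 weeks).
The critical path is still Engine→Audio→UI; finish is now 21 weeks.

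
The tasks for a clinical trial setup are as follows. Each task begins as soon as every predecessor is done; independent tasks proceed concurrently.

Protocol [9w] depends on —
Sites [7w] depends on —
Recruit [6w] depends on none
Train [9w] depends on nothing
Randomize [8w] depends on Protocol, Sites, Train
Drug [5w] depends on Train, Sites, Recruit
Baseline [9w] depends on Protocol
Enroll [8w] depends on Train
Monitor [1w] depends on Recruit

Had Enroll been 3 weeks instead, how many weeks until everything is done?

Actual critical path: Protocol→Baseline = 9+9 = 18 ⇒ 18 weeks.
Enroll has 1 week of float (longest path through it is 17).
The critical path is still Protocol→Baseline; finish is now 18 weeks.

18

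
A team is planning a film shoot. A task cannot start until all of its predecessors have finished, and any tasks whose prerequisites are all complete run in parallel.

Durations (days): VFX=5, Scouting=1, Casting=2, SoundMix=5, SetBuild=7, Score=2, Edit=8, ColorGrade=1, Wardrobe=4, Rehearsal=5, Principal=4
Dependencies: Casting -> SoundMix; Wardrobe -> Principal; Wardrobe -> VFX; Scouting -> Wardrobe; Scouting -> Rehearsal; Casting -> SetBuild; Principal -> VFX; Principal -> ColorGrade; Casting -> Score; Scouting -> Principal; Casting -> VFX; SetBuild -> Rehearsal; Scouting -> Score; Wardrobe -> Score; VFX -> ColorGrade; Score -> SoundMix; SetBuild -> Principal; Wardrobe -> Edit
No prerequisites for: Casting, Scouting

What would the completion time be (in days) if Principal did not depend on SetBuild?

15

Before: longest chain Casting→SetBuild→Principal→VFX→ColorGrade = 2+7+4+5+1 = 19, finish 19.
Without SetBuild→Principal, Principal's earliest start moves from 9 to 5.
The longest chain is now Scouting→Wardrobe→Principal→VFX→ColorGrade = 1+4+4+5+1 = 15, so the plan takes 15 days.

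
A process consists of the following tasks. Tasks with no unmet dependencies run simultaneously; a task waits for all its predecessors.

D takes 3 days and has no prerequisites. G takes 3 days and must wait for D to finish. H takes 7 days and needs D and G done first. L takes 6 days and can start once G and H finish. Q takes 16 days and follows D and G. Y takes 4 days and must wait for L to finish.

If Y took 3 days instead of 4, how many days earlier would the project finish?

As given, the longest chain is D→G→H→L→Y = 3+3+7+6+4 = 23, so the finish is 23 days.
Y lies on that path, so at 3 days the path becomes 22 days.
The critical path is still D→G→H→L→Y; finish is now 22 days.
Change in finish: 22 − 23 = -1 days.

1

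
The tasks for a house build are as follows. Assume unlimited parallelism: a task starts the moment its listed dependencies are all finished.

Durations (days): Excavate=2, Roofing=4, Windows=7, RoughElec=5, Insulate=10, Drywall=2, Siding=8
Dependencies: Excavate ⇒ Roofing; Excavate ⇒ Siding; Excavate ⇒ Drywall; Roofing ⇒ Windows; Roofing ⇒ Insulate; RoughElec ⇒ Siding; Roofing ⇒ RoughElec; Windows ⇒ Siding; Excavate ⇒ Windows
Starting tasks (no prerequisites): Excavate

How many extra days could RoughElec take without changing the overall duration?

The longest chain is Excavate→Roofing→Windows→Siding = 2+4+7+8 = 21; overall finish 21 days.
Longest path through RoughElec: 19 days (earliest finish 11, latest finish 13).
So RoughElec can slip 13 − 11 = 2 days.

2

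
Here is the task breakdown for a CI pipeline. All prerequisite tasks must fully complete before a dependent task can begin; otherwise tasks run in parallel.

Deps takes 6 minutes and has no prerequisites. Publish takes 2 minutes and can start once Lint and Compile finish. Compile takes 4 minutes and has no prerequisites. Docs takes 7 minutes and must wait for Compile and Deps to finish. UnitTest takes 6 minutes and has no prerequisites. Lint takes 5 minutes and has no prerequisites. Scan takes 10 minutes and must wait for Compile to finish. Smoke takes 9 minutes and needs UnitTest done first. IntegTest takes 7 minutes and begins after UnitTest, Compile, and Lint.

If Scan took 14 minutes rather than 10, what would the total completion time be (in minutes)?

18

Baseline: UnitTest→Smoke = 6+9 = 15 → 15 minutes.
Scan is off the critical path — its longest chain is 14 minutes, giving 1 of slack.
Now Compile→Scan = 4+14 = 18 is longest, so the finish becomes 18 minutes.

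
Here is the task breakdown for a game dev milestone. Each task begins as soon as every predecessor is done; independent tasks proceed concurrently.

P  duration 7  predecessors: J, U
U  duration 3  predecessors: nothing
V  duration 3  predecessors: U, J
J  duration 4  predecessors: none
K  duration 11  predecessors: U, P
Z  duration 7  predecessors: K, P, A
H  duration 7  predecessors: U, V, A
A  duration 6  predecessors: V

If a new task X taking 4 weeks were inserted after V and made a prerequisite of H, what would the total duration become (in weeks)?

29

Originally the plan takes 29 weeks.
With X inserted, H now waits for max(U, V, A, X).
New critical path: J→P→K→Z = 4+7+11+7 = 29 ⇒ 29 weeks.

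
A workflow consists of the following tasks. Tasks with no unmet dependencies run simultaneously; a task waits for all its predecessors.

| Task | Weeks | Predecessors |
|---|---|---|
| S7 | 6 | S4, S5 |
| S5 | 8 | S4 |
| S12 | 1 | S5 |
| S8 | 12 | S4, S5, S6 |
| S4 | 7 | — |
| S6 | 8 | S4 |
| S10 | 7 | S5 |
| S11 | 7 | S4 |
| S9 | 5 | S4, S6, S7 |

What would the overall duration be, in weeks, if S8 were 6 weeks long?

Baseline: S4→S5→S8 = 7+8+12 = 27 → 27 weeks.
S8 is on the critical path; changing it to 6 makes that path 21 weeks.
New critical path: S4→S5→S7→S9 = 7+8+6+5 = 26 ⇒ 26 weeks.

26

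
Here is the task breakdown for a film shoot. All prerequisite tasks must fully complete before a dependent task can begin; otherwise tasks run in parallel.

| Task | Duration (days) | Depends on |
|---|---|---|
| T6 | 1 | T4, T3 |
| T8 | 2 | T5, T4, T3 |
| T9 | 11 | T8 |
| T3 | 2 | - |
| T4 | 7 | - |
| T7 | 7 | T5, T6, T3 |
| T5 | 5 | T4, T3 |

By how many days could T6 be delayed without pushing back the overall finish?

The longest chain is T4→T5→T8→T9 = 7+5+2+11 = 25; overall finish 25 days.
Longest path through T6: 15 days (earliest finish 8, latest finish 18).
Float = 25 − 15 = 10.

10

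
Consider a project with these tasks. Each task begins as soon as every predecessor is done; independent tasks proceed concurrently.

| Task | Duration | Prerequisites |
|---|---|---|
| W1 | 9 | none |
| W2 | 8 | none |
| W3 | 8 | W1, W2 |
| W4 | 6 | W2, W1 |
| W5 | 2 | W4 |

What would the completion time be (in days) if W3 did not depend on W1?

17

With the dependency in place, W1→W3 = 9+8 = 17 sets the finish at 17 days.
Without W1→W3, W3's earliest start moves from 9 to 8.
New critical path: W1→W4→W5 = 9+6+2 = 17 ⇒ 17 days.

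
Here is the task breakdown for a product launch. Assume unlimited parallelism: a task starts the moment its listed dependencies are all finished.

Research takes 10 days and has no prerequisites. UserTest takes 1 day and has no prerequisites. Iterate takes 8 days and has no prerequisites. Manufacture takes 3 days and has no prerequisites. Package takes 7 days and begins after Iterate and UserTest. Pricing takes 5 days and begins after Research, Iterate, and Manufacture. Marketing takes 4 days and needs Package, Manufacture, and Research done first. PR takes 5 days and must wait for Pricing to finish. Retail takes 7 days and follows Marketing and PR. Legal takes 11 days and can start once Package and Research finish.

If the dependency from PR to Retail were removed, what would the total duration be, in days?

26

Original critical path: Research→Pricing→PR→Retail = 10+5+5+7 = 27 ⇒ 27 days.
Without PR→Retail, Retail's earliest start moves from 20 to 19.
After: Iterate→Package→Marketing→Retail = 8+7+4+7 = 26 → 26 days.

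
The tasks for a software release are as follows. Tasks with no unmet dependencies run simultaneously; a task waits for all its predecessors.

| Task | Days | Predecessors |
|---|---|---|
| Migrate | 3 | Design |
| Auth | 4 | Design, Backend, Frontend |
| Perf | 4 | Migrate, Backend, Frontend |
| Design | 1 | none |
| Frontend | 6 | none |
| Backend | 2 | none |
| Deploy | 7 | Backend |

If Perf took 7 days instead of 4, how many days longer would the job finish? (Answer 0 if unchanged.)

Critical path before the change: Frontend→Perf = 6+4 = 10 giving 10 days.
Perf lies on that path, so at 7 days the path becomes 13 days.
That remains the longest chain; total 13 days.
Change in finish: 13 − 10 = +3 days.

3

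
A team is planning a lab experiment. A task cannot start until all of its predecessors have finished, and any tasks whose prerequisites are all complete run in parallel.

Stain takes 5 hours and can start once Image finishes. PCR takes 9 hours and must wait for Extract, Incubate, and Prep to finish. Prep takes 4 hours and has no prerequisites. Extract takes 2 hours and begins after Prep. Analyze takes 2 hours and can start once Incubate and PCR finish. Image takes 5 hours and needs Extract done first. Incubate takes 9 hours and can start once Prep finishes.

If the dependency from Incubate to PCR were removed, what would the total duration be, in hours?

17

Original critical path: Prep→Incubate→PCR→Analyze = 4+9+9+2 = 24 ⇒ 24 hours.
Without Incubate→PCR, PCR's earliest start moves from 13 to 6.
After: Prep→Extract→PCR→Analyze = 4+2+9+2 = 17 → 17 hours.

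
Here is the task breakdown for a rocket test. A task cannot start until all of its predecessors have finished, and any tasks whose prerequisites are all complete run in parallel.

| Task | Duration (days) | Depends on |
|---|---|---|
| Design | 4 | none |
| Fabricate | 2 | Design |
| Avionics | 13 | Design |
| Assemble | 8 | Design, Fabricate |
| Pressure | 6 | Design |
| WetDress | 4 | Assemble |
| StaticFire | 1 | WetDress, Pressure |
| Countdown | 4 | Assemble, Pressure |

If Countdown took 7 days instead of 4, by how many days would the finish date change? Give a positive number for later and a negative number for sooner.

Baseline: Design→Fabricate→Assemble→WetDress→StaticFire = 4+2+8+4+1 = 19 → 19 days.
Countdown is off the critical path — its longest chain is 18 days, giving 1 of slack.
The binding chain switches to Design→Fabricate→Assemble→Countdown = 4+2+8+7 = 21; finish 21 days.
Change in finish: 21 − 19 = +2 days.

2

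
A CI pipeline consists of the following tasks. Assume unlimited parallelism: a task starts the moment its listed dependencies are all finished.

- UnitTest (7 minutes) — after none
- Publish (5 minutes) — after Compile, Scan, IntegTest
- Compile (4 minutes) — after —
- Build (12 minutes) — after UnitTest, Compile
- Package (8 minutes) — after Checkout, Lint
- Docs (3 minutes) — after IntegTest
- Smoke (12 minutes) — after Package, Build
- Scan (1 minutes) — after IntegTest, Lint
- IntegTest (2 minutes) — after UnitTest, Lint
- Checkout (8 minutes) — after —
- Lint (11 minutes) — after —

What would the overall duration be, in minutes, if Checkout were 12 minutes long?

32

Baseline: Lint→Package→Smoke = 11+8+12 = 31 → 31 minutes.
Checkout is off the critical path — its longest chain is 28 minutes, giving 3 of slack.
The binding chain switches to Checkout→Package→Smoke = 12+8+12 = 32; finish 32 minutes.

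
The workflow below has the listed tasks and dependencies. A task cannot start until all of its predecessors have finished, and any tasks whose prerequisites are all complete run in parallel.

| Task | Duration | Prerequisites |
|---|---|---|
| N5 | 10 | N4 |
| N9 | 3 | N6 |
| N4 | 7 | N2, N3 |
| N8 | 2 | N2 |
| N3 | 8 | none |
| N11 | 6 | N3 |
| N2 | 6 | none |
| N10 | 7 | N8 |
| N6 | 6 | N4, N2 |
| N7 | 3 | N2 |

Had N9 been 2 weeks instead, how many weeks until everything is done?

25

As given, the longest chain is N3→N4→N5 = 8+7+10 = 25, so the finish is 25 weeks.
N9 has 1 week of float (longest path through it is 24).
That remains the longest chain; total 25 weeks.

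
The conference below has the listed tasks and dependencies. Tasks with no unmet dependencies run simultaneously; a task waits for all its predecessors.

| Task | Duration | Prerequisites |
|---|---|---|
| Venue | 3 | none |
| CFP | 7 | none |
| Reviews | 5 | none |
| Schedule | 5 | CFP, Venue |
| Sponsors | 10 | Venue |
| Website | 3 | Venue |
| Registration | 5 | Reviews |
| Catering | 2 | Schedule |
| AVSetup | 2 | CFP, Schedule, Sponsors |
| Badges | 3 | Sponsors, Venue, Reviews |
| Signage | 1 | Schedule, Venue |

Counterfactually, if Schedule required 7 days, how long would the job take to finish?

16

Actual critical path: Venue→Sponsors→Badges = 3+10+3 = 16 ⇒ 16 days.
The longest path through Schedule is only 14 days, so Schedule has float 2.
The critical path is still Venue→Sponsors→Badges; finish is now 16 days.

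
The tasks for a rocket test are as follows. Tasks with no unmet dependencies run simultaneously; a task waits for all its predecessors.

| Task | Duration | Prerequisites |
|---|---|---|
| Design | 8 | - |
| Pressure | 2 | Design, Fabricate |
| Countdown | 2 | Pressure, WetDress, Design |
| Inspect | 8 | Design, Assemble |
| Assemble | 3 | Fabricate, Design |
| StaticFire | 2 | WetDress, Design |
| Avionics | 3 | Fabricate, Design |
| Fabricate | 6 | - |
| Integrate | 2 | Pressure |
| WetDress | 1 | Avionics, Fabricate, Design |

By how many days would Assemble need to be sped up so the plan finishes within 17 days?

Current finish: 19 days; target: 17.
Assemble is on every critical path, so each day cut from Assemble cuts the finish by one (this holds down to a finish of 17).
Need 19 − 17 = 2 days off Assemble → Assemble becomes 1 day, finish becomes 17.

2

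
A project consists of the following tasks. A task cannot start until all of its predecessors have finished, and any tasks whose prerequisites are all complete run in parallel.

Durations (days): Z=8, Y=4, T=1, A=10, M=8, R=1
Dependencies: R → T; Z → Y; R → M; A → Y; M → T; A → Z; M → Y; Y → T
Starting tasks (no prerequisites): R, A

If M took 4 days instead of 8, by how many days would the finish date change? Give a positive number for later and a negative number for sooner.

0

As given, the longest chain is A→Z→Y→T = 10+8+4+1 = 23, so the finish is 23 days.
The longest path through M is only 14 days, so M has float 9.
That remains the longest chain; total 23 days.
Change in finish: 23 − 23 = +0 days.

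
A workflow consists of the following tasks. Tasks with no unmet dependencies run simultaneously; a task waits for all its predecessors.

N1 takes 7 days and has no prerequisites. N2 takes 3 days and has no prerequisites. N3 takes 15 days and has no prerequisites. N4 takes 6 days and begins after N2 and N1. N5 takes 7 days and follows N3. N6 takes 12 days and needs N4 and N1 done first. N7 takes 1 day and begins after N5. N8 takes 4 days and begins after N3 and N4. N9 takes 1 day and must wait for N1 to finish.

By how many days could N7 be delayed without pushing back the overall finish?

Critical path: N1→N4→N6 = 7+6+12 = 25, so the finish is 25 days.
Longest path through N7: 23 days (earliest finish 23, latest finish 25).
Float = 25 − 23 = 2.

2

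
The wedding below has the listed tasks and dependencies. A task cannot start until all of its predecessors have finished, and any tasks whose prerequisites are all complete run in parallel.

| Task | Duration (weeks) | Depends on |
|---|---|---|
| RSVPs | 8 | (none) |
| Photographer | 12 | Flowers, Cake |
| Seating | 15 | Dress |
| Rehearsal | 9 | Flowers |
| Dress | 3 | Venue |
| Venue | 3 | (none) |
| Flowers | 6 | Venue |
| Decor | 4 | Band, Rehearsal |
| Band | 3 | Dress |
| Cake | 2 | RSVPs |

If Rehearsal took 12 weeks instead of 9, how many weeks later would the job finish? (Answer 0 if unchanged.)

The binding path is Venue→Flowers→Rehearsal→Decor = 3+6+9+4 = 22; finish at 22 weeks.
Since Rehearsal is critical, the +3 change carries straight to that chain (now 25 weeks).
The critical path is still Venue→Flowers→Rehearsal→Decor; finish is now 25 weeks.
Change in finish: 25 − 22 = +3 weeks.

3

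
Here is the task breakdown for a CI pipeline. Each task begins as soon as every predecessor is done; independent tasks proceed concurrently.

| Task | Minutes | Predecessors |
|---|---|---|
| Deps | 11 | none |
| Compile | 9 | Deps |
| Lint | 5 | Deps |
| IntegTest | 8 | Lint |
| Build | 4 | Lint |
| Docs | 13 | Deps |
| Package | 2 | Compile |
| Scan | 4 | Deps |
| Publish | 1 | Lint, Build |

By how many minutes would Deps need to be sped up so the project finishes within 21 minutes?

3

Current finish: 24 minutes; target: 21.
Deps is on every critical path, so each minute cut from Deps cuts the finish by one (this holds down to a finish of 14).
Need 24 − 21 = 3 minutes off Deps → Deps becomes 8 minutes, finish becomes 21.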